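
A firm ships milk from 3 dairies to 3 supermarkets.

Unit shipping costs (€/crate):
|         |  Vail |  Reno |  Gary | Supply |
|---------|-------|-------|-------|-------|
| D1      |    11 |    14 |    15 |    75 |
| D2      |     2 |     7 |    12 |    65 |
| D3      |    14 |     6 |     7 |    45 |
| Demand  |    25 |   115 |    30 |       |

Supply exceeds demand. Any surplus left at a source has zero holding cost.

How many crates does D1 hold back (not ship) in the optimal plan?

15

An optimal plan:
  D1–Reno: 60 × €14 = €840
  D2–Vail: 25 × €2 = €50
  D2–Reno: 40 × €7 = €280
  D3–Reno: 15 × €6 = €90
  D3–Gary: 30 × €7 = €210
Total cost = €1470.
D1 ships 60 of its 75, leaving 15.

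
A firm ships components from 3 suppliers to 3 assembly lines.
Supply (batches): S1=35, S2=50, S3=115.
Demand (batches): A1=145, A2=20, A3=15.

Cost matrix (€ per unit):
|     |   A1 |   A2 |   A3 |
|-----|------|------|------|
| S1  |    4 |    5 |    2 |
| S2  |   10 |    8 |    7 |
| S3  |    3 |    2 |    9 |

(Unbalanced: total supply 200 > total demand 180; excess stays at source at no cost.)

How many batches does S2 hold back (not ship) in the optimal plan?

An optimal plan:
  S1 to A1: 30 × €4 = €120
  S1 to A3: 5 × €2 = €10
  S2 to A2: 20 × €8 = €160
  S2 to A3: 10 × €7 = €70
  S3 to A1: 115 × €3 = €345
Total cost = €705.
S2 ships 30 of its 50, leaving 20.

20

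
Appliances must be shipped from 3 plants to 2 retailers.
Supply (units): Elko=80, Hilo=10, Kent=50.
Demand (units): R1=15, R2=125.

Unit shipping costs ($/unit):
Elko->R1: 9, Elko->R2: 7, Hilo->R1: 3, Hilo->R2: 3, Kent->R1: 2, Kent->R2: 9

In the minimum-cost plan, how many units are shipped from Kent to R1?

The minimum-cost plan:
  Elko to R2: 80 × $7 = $560
  Hilo to R2: 10 × $3 = $30
  Kent to R1: 15 × $2 = $30
  Kent to R2: 35 × $9 = $315
Total cost = $935.
So Kent→R1 carries 15 units.

15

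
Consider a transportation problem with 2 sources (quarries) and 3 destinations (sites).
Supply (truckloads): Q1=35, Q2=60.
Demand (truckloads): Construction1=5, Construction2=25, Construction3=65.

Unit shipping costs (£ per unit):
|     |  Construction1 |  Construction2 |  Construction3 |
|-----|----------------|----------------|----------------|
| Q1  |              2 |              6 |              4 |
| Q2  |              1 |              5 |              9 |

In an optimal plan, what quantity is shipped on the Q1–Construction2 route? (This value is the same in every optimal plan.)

0

Optimal shipments:
  Q1->Construction3: 35 × £4 = £140
  Q2->Construction1: 5 × £1 = £5
  Q2->Construction2: 25 × £5 = £125
  Q2->Construction3: 30 × £9 = £270
Total cost = £540.
The route Q1→Construction2 is not used.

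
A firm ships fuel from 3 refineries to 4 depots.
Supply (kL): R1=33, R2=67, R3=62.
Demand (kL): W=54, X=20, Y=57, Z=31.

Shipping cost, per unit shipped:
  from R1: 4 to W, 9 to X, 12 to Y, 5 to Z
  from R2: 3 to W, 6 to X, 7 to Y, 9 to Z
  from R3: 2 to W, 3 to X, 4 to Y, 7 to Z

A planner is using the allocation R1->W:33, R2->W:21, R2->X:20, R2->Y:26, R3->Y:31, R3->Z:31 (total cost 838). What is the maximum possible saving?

186

Current plan cost = 33·4 + 21·3 + 20·6 + 26·7 + 31·4 + 31·7 = 838.
Optimal plan:
  R1->W: 2 × 4 = 8
  R1->Z: 31 × 5 = 155
  R2->W: 52 × 3 = 156
  R2->X: 15 × 6 = 90
  R3->X: 5 × 3 = 15
  R3->Y: 57 × 4 = 228
Optimal cost = 652.
Saving = 838 − 652 = 186.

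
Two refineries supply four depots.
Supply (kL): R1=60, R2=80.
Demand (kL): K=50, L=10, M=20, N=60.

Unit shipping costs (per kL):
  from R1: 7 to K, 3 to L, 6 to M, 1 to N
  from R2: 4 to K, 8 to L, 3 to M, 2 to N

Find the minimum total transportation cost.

A cheapest plan:
  R1→L: 10 kL
  R1→N: 50 kL
  R2→K: 50 kL
  R2→M: 20 kL
  R2→N: 10 kL
Total cost = 360.
(Supply check: R1 ships 60; R2 ships 80.)

360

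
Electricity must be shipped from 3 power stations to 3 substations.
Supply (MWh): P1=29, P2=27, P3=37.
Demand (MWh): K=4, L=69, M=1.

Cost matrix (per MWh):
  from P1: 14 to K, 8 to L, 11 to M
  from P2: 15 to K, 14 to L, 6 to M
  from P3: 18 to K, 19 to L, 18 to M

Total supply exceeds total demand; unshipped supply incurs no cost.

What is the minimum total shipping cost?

940

One minimum-cost allocation:
  P1 to L: 29 × 8 = 232
  P2 to L: 26 × 14 = 364
  P2 to M: 1 × 6 = 6
  P3 to K: 4 × 18 = 72
  P3 to L: 14 × 19 = 266
Total = 232 + 364 + 6 + 72 + 266 = 940.
(Supply check: P1 ships 29; P2 ships 27; P3 ships 18.)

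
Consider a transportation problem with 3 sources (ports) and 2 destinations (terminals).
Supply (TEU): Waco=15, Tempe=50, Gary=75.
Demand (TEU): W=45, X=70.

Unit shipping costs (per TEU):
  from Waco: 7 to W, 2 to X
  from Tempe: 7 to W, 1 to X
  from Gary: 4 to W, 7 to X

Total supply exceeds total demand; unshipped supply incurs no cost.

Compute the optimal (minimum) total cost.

295

One minimum-cost allocation:
  Waco to X: 15 × 2 = 30
  Tempe to X: 50 × 1 = 50
  Gary to W: 45 × 4 = 180
  Gary to X: 5 × 7 = 35
Total = 30 + 50 + 180 + 35 = 295.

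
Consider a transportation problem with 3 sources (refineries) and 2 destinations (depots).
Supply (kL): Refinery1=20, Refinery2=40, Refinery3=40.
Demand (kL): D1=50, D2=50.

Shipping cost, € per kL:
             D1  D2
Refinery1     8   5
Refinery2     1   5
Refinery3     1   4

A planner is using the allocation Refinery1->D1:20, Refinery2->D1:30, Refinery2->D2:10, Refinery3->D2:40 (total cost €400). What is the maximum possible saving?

130

Current plan cost = 20·8 + 30·1 + 10·5 + 40·4 = €400.
Optimal plan:
  Refinery1→D2: 20 × €5 = €100
  Refinery2→D1: 40 × €1 = €40
  Refinery3→D1: 10 × €1 = €10
  Refinery3→D2: 30 × €4 = €120
Optimal cost = €270.
Saving = 400 − 270 = €130.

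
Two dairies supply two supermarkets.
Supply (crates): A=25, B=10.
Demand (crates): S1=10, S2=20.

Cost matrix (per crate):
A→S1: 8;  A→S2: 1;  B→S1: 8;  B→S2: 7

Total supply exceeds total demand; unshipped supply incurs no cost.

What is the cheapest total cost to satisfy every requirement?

Optimal allocation:
  A->S1: 5 crates
  A->S2: 20 crates
  B->S1: 5 crates
Total cost = 100.
(Supply check: A ships 25; B ships 5.)

100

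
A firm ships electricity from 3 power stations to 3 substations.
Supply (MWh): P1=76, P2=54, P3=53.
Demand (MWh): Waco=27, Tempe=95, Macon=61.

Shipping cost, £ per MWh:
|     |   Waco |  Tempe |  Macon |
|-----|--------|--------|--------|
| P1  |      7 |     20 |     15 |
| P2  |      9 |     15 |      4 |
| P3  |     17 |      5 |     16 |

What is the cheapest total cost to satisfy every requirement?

1615

One minimum-cost allocation:
  P1–Waco: 27 × £7 = £189
  P1–Tempe: 42 × £20 = £840
  P1–Macon: 7 × £15 = £105
  P2–Macon: 54 × £4 = £216
  P3–Tempe: 53 × £5 = £265
Total = 189 + 840 + 105 + 216 + 265 = £1615.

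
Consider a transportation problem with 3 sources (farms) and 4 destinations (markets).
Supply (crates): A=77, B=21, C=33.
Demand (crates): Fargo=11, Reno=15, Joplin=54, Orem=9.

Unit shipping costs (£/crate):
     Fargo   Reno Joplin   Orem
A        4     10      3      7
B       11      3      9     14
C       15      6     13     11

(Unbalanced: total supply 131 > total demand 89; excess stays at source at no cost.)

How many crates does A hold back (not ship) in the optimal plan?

3

An optimal plan:
  A->Fargo: 11 × £4 = £44
  A->Joplin: 54 × £3 = £162
  A->Orem: 9 × £7 = £63
  B->Reno: 15 × £3 = £45
Total cost = £314.
A ships 74 of its 77, leaving 3.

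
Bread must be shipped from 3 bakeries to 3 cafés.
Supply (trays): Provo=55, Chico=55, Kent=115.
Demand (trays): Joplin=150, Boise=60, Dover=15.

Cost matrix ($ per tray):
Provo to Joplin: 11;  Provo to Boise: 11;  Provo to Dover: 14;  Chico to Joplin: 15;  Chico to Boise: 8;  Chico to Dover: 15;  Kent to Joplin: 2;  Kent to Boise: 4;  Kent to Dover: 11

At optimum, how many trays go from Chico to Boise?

55

The minimum-cost plan:
  Provo to Joplin: 35 trays
  Provo to Boise: 5 trays
  Provo to Dover: 15 trays
  Chico to Boise: 55 trays
  Kent to Joplin: 115 trays
Total cost = $1320.
So Chico→Boise carries 55 trays.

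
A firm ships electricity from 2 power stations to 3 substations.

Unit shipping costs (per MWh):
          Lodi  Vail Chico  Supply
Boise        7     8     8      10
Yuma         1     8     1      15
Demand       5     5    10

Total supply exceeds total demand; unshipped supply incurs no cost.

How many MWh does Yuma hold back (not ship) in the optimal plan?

An optimal plan:
  Boise->Vail: 5 MWh
  Yuma->Lodi: 5 MWh
  Yuma->Chico: 10 MWh
Total cost = 55.
Yuma ships 15 of its 15, leaving 0.

0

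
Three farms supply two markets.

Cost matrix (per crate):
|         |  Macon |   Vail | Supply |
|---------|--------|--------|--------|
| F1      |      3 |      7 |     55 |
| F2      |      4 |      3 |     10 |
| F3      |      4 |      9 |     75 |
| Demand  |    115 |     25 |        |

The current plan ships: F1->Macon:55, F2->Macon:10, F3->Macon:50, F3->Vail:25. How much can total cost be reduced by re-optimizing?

Current plan cost = 55·3 + 10·4 + 50·4 + 25·9 = 630.
Optimal plan:
  F1–Macon: 40 crates
  F1–Vail: 15 crates
  F2–Vail: 10 crates
  F3–Macon: 75 crates
Optimal cost = 555.
Saving = 630 − 555 = 75.

75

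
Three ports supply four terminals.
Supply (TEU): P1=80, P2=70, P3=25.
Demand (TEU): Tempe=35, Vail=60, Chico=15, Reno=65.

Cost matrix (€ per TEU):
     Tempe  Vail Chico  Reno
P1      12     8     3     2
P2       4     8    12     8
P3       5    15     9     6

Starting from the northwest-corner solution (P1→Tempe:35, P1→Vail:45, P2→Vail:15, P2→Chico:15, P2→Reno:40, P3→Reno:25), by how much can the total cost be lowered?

730

Current plan cost = 35·12 + 45·8 + 15·8 + 15·12 + 40·8 + 25·6 = €1550.
Optimal plan:
  P1–Chico: 15 × €3 = €45
  P1–Reno: 65 × €2 = €130
  P2–Tempe: 10 × €4 = €40
  P2–Vail: 60 × €8 = €480
  P3–Tempe: 25 × €5 = €125
Optimal cost = €820.
Saving = 1550 − 820 = €730.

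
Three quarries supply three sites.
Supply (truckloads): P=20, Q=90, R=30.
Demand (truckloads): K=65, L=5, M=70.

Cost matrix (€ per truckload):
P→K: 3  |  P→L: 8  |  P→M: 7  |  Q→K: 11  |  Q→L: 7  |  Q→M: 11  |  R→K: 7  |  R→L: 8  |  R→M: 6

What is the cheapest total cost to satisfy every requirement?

A cheapest plan:
  P–K: 20 × €3 = €60
  Q–K: 45 × €11 = €495
  Q–L: 5 × €7 = €35
  Q–M: 40 × €11 = €440
  R–M: 30 × €6 = €180
Total = 60 + 495 + 35 + 440 + 180 = €1210.

1210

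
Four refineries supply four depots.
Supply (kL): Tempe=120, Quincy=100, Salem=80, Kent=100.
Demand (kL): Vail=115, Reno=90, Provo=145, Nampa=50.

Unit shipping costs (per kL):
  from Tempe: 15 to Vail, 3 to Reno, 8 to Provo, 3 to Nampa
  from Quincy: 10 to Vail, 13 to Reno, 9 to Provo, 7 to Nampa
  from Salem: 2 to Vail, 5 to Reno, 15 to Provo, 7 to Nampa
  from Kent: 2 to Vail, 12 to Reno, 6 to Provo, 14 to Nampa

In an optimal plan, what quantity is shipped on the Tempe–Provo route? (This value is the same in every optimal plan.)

Optimal shipments:
  Tempe to Reno: 90 kL
  Tempe to Nampa: 30 kL
  Quincy to Provo: 80 kL
  Quincy to Nampa: 20 kL
  Salem to Vail: 80 kL
  Kent to Vail: 35 kL
  Kent to Provo: 65 kL
Total cost = 1840.
The route Tempe→Provo is not used.

0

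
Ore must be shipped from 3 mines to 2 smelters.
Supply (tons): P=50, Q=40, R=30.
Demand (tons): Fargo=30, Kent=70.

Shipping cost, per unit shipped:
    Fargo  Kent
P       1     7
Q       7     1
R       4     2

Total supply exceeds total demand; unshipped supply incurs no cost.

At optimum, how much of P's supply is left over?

20

Minimum-cost shipments:
  P->Fargo: 30 × 1 = 30
  Q->Kent: 40 × 1 = 40
  R->Kent: 30 × 2 = 60
Total cost = 130.
P ships 30 of its 50, leaving 20.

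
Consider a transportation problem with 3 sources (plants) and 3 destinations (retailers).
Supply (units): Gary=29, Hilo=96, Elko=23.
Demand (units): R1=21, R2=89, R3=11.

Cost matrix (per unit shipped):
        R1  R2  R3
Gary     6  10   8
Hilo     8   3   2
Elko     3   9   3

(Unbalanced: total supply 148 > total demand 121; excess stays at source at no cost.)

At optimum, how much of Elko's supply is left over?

Minimum-cost shipments:
  Gary to R1: 2 × 6 = 12
  Hilo to R2: 89 × 3 = 267
  Hilo to R3: 7 × 2 = 14
  Elko to R1: 19 × 3 = 57
  Elko to R3: 4 × 3 = 12
Total cost = 362.
Elko ships 23 of its 23, leaving 0.

0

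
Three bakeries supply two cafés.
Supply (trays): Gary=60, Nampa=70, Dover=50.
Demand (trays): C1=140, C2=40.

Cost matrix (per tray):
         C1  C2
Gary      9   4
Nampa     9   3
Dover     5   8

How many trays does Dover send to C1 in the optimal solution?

Optimal shipments:
  Gary->C1: 60 trays
  Nampa->C1: 30 trays
  Nampa->C2: 40 trays
  Dover->C1: 50 trays
Total cost = 1180.
So Dover→C1 carries 50 trays.

50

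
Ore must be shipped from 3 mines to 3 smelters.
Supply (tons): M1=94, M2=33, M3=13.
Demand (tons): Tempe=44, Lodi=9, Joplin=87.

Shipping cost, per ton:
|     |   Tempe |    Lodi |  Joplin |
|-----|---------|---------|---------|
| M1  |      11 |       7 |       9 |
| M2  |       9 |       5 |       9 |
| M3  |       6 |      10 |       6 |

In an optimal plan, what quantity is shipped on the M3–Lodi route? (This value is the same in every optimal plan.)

0

Solving gives:
  M1–Lodi: 7 × 7 = 49
  M1–Joplin: 87 × 9 = 783
  M2–Tempe: 31 × 9 = 279
  M2–Lodi: 2 × 5 = 10
  M3–Tempe: 13 × 6 = 78
Total cost = 1199.
The route M3→Lodi is not used.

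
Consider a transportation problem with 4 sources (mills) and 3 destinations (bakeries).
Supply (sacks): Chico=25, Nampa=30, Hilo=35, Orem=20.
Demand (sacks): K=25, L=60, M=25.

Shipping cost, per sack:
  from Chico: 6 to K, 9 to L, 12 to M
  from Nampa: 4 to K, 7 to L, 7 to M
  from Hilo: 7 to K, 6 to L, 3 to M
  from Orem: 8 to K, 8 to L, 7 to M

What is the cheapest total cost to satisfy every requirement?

655

Optimal allocation:
  Chico–L: 25 × 9 = 225
  Nampa–K: 25 × 4 = 100
  Nampa–L: 5 × 7 = 35
  Hilo–L: 10 × 6 = 60
  Hilo–M: 25 × 3 = 75
  Orem–L: 20 × 8 = 160
Total = 225 + 100 + 35 + 60 + 75 + 160 = 655.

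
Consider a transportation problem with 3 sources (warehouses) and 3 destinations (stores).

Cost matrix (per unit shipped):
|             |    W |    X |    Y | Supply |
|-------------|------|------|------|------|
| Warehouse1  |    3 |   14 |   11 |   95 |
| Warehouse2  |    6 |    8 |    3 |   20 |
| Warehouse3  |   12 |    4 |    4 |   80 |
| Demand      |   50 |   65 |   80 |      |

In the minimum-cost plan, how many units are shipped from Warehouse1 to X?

Solving gives:
  Warehouse1 to W: 50 × 3 = 150
  Warehouse1 to Y: 45 × 11 = 495
  Warehouse2 to Y: 20 × 3 = 60
  Warehouse3 to X: 65 × 4 = 260
  Warehouse3 to Y: 15 × 4 = 60
Total cost = 1025.
The route Warehouse1→X is not used.

0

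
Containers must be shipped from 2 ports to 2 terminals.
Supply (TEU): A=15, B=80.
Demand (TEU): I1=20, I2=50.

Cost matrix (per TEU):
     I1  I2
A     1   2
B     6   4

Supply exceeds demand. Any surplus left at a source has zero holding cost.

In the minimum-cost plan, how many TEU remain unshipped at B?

Minimum-cost shipments:
  A–I1: 15 TEU
  B–I1: 5 TEU
  B–I2: 50 TEU
Total cost = 245.
B ships 55 of its 80, leaving 25.

25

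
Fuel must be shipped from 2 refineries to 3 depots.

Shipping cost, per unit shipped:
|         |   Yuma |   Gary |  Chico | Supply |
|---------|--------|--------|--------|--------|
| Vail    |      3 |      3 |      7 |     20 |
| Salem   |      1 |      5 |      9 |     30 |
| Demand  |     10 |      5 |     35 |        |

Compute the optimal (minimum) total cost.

An optimal shipping plan:
  Vail->Gary: 5 × 3 = 15
  Vail->Chico: 15 × 7 = 105
  Salem->Yuma: 10 × 1 = 10
  Salem->Chico: 20 × 9 = 180
Total = 15 + 105 + 10 + 180 = 310.

310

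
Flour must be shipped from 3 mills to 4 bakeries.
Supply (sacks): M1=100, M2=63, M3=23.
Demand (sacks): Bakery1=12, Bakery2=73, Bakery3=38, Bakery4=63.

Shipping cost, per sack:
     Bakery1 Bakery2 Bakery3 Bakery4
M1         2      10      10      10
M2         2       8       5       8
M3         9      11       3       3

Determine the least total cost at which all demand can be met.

An optimal shipping plan:
  M1–Bakery1: 12 × 2 = 24
  M1–Bakery2: 73 × 10 = 730
  M1–Bakery4: 15 × 10 = 150
  M2–Bakery3: 38 × 5 = 190
  M2–Bakery4: 25 × 8 = 200
  M3–Bakery4: 23 × 3 = 69
Total = 24 + 730 + 150 + 190 + 200 + 69 = 1363.

1363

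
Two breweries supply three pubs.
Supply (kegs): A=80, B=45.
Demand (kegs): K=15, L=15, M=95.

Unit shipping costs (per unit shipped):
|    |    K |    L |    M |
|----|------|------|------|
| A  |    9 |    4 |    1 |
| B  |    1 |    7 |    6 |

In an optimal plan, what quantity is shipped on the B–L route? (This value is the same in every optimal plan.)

The minimum-cost plan:
  A→M: 80 × 1 = 80
  B→K: 15 × 1 = 15
  B→L: 15 × 7 = 105
  B→M: 15 × 6 = 90
Total cost = 290.
So B→L carries 15 kegs.

15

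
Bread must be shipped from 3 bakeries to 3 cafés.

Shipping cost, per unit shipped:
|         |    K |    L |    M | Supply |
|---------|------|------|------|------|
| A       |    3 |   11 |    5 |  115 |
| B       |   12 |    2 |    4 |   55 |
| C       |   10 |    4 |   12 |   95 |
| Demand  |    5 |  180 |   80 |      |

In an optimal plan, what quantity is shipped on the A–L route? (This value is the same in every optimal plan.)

The minimum-cost plan:
  A–K: 5 × 3 = 15
  A–L: 30 × 11 = 330
  A–M: 80 × 5 = 400
  B–L: 55 × 2 = 110
  C–L: 95 × 4 = 380
Total cost = 1235.
So A→L carries 30 trays.

30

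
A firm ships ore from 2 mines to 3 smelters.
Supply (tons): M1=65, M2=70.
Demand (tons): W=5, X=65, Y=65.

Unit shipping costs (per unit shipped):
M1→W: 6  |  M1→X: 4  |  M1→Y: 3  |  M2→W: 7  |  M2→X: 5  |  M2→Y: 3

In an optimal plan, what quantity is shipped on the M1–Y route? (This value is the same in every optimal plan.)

0

Optimal shipments:
  M1->W: 5 × 6 = 30
  M1->X: 60 × 4 = 240
  M2->X: 5 × 5 = 25
  M2->Y: 65 × 3 = 195
Total cost = 490.
The route M1→Y is not used.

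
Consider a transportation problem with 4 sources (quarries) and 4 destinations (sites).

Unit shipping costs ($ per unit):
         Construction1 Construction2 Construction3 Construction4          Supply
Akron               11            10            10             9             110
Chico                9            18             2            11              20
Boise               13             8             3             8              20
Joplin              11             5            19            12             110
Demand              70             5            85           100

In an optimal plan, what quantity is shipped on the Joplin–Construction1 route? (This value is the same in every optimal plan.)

70

The minimum-cost plan:
  Akron→Construction3: 45 × $10 = $450
  Akron→Construction4: 65 × $9 = $585
  Chico→Construction3: 20 × $2 = $40
  Boise→Construction3: 20 × $3 = $60
  Joplin→Construction1: 70 × $11 = $770
  Joplin→Construction2: 5 × $5 = $25
  Joplin→Construction4: 35 × $12 = $420
Total cost = $2350.
So Joplin→Construction1 carries 70 truckloads.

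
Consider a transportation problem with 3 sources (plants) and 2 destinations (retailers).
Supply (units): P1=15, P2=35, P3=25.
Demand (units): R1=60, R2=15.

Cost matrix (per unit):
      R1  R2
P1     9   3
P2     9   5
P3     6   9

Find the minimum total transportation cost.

One minimum-cost allocation:
  P1->R2: 15 × 3 = 45
  P2->R1: 35 × 9 = 315
  P3->R1: 25 × 6 = 150
Total = 45 + 315 + 150 = 510.

510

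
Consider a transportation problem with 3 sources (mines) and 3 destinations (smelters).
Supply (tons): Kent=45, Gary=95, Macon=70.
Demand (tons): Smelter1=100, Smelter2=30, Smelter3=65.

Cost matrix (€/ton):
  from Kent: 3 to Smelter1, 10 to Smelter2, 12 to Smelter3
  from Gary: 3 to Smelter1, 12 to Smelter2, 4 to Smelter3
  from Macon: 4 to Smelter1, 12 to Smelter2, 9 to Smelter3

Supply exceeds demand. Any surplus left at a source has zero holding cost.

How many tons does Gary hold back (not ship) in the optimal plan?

An optimal plan:
  Kent to Smelter1: 15 × €3 = €45
  Kent to Smelter2: 30 × €10 = €300
  Gary to Smelter1: 30 × €3 = €90
  Gary to Smelter3: 65 × €4 = €260
  Macon to Smelter1: 55 × €4 = €220
Total cost = €915.
Gary ships 95 of its 95, leaving 0.

0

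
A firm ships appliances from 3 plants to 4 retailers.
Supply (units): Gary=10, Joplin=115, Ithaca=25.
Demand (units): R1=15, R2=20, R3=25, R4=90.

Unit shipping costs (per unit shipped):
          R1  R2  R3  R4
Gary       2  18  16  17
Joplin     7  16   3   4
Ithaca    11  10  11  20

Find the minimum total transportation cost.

One minimum-cost allocation:
  Gary to R1: 10 × 2 = 20
  Joplin to R3: 25 × 3 = 75
  Joplin to R4: 90 × 4 = 360
  Ithaca to R1: 5 × 11 = 55
  Ithaca to R2: 20 × 10 = 200
Total = 20 + 75 + 360 + 55 + 200 = 710.

710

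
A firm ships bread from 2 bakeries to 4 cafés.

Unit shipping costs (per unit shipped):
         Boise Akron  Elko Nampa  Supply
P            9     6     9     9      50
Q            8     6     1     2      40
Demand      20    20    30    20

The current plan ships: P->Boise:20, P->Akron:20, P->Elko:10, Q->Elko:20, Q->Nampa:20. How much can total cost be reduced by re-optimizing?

10

Current plan cost = 20·9 + 20·6 + 10·9 + 20·1 + 20·2 = 450.
Optimal plan:
  P->Boise: 20 trays
  P->Akron: 20 trays
  P->Nampa: 10 trays
  Q->Elko: 30 trays
  Q->Nampa: 10 trays
Optimal cost = 440.
Saving = 450 − 440 = 10.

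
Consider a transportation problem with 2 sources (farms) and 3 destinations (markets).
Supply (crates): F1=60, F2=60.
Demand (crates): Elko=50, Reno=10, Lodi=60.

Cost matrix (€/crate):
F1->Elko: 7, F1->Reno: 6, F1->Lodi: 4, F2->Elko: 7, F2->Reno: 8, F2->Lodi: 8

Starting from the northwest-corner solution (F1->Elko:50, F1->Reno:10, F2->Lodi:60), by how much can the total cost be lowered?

Current plan cost = 50·7 + 10·6 + 60·8 = €890.
Optimal plan:
  F1->Lodi: 60 crates
  F2->Elko: 50 crates
  F2->Reno: 10 crates
Optimal cost = €670.
Saving = 890 − 670 = €220.

220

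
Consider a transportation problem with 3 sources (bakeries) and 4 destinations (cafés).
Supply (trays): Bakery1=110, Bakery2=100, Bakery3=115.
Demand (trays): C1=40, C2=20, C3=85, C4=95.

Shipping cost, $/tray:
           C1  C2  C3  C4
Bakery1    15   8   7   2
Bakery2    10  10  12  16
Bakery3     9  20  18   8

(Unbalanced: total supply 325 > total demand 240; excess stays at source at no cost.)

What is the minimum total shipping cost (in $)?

An optimal shipping plan:
  Bakery1–C3: 15 trays
  Bakery1–C4: 95 trays
  Bakery2–C2: 20 trays
  Bakery2–C3: 70 trays
  Bakery3–C1: 40 trays
Total cost = $1695.

1695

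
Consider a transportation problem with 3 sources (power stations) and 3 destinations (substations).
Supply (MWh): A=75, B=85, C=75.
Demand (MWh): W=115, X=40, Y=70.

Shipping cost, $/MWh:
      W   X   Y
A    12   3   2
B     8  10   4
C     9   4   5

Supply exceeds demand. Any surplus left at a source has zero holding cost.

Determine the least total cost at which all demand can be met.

Optimal allocation:
  A to X: 5 MWh
  A to Y: 70 MWh
  B to W: 85 MWh
  C to W: 30 MWh
  C to X: 35 MWh
Total cost = $1245.
(Supply check: A ships 75; B ships 85; C ships 65.)

1245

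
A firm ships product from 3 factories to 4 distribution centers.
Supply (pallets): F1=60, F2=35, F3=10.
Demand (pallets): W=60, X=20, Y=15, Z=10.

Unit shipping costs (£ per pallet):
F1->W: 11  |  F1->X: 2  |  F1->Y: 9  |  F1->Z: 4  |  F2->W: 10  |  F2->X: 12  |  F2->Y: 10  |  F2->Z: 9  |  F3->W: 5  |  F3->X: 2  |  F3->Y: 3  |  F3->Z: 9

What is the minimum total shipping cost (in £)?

One minimum-cost allocation:
  F1→W: 15 × £11 = £165
  F1→X: 20 × £2 = £40
  F1→Y: 15 × £9 = £135
  F1→Z: 10 × £4 = £40
  F2→W: 35 × £10 = £350
  F3→W: 10 × £5 = £50
Total = 165 + 40 + 135 + 40 + 350 + 50 = £780.
(Supply check: F1 ships 60; F2 ships 35; F3 ships 10.)

780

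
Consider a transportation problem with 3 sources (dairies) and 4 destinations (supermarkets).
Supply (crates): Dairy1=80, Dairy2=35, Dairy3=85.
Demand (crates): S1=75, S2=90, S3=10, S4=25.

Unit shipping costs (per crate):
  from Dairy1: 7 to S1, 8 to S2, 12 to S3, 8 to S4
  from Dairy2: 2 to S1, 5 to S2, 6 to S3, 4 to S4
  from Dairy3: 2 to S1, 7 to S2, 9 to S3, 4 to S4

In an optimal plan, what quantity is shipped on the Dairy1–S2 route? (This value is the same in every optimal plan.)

Solving gives:
  Dairy1–S2: 80 crates
  Dairy2–S2: 10 crates
  Dairy2–S3: 10 crates
  Dairy2–S4: 15 crates
  Dairy3–S1: 75 crates
  Dairy3–S4: 10 crates
Total cost = 1000.
So Dairy1→S2 carries 80 crates.

80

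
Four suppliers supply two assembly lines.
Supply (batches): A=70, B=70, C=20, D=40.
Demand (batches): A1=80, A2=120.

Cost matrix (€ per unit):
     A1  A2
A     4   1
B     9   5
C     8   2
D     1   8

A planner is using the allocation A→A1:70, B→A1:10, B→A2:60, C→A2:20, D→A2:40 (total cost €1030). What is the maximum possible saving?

Current plan cost = 70·4 + 10·9 + 60·5 + 20·2 + 40·8 = €1030.
Optimal plan:
  A to A1: 40 × €4 = €160
  A to A2: 30 × €1 = €30
  B to A2: 70 × €5 = €350
  C to A2: 20 × €2 = €40
  D to A1: 40 × €1 = €40
Optimal cost = €620.
Saving = 1030 − 620 = €410.

410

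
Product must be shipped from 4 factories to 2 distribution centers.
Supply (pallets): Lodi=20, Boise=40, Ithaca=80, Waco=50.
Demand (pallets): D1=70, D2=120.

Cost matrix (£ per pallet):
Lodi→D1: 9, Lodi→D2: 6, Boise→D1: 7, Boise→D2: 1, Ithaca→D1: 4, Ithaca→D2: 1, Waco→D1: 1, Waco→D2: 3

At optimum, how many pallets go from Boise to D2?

40

Solving gives:
  Lodi to D2: 20 × £6 = £120
  Boise to D2: 40 × £1 = £40
  Ithaca to D1: 20 × £4 = £80
  Ithaca to D2: 60 × £1 = £60
  Waco to D1: 50 × £1 = £50
Total cost = £350.
So Boise→D2 carries 40 pallets.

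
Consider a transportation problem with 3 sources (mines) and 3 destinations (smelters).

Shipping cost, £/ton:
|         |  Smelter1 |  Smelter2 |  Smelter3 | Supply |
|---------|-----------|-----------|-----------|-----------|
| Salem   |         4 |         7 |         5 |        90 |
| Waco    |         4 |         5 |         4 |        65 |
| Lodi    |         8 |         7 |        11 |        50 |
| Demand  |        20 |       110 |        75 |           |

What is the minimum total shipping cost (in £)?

1100

One minimum-cost allocation:
  Salem–Smelter1: 20 × £4 = £80
  Salem–Smelter3: 70 × £5 = £350
  Waco–Smelter2: 60 × £5 = £300
  Waco–Smelter3: 5 × £4 = £20
  Lodi–Smelter2: 50 × £7 = £350
Total = 80 + 350 + 300 + 20 + 350 = £1100.
(Supply check: Salem ships 90; Waco ships 65; Lodi ships 50.)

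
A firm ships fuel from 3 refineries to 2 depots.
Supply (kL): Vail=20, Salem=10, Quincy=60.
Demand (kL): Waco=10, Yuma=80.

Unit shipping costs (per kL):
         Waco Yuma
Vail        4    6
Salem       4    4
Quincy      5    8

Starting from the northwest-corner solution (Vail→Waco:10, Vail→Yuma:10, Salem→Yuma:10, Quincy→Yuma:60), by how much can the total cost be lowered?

10

Current plan cost = 10·4 + 10·6 + 10·4 + 60·8 = 620.
Optimal plan:
  Vail to Yuma: 20 kL
  Salem to Yuma: 10 kL
  Quincy to Waco: 10 kL
  Quincy to Yuma: 50 kL
Optimal cost = 610.
Saving = 620 − 610 = 10.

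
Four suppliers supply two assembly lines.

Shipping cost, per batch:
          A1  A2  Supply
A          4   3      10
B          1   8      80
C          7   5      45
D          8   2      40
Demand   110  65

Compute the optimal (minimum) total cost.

465

One minimum-cost allocation:
  A->A1: 10 × 4 = 40
  B->A1: 80 × 1 = 80
  C->A1: 20 × 7 = 140
  C->A2: 25 × 5 = 125
  D->A2: 40 × 2 = 80
Total = 40 + 80 + 140 + 125 + 80 = 465.
(Supply check: A ships 10; B ships 80; C ships 45; D ships 40.)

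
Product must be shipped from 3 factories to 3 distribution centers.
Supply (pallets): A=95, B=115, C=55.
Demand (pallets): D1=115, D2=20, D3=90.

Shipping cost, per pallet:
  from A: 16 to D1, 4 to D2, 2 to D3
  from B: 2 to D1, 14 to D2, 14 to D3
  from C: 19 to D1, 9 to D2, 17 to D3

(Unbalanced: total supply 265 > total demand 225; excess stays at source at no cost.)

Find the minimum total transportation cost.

One minimum-cost allocation:
  A→D2: 5 × 4 = 20
  A→D3: 90 × 2 = 180
  B→D1: 115 × 2 = 230
  C→D2: 15 × 9 = 135
Total = 20 + 180 + 230 + 135 = 565.

565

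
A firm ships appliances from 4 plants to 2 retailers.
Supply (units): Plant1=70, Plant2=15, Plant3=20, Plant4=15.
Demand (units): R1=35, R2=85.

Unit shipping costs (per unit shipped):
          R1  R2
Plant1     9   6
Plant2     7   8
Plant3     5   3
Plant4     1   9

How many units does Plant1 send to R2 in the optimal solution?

70

Optimal shipments:
  Plant1->R2: 70 × 6 = 420
  Plant2->R1: 15 × 7 = 105
  Plant3->R1: 5 × 5 = 25
  Plant3->R2: 15 × 3 = 45
  Plant4->R1: 15 × 1 = 15
Total cost = 610.
So Plant1→R2 carries 70 units.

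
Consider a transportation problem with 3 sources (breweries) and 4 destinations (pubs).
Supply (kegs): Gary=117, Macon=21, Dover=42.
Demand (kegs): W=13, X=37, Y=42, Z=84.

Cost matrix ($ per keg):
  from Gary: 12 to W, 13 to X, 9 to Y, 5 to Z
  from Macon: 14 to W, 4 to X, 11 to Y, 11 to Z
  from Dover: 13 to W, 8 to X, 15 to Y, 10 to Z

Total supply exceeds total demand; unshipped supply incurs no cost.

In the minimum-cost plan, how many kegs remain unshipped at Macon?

0

An optimal plan:
  Gary to Y: 42 × $9 = $378
  Gary to Z: 75 × $5 = $375
  Macon to X: 21 × $4 = $84
  Dover to W: 13 × $13 = $169
  Dover to X: 16 × $8 = $128
  Dover to Z: 9 × $10 = $90
Total cost = $1224.
Macon ships 21 of its 21, leaving 0.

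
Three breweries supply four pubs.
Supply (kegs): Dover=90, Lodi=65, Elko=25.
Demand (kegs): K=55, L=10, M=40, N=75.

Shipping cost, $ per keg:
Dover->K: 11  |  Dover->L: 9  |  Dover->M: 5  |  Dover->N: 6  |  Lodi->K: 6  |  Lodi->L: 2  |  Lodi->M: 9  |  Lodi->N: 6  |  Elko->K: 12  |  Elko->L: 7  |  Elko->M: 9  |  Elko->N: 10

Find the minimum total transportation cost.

1100

One minimum-cost allocation:
  Dover–M: 15 kegs
  Dover–N: 75 kegs
  Lodi–K: 55 kegs
  Lodi–L: 10 kegs
  Elko–M: 25 kegs
Total cost = $1100.
(Supply check: Dover ships 90; Lodi ships 65; Elko ships 25.)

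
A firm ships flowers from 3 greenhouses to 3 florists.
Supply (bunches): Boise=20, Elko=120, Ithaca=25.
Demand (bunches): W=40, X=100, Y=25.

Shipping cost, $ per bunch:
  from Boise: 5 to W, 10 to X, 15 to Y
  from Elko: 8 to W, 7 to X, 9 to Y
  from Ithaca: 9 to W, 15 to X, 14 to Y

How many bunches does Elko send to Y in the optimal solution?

20

Optimal shipments:
  Boise->W: 20 × $5 = $100
  Elko->X: 100 × $7 = $700
  Elko->Y: 20 × $9 = $180
  Ithaca->W: 20 × $9 = $180
  Ithaca->Y: 5 × $14 = $70
Total cost = $1230.
So Elko→Y carries 20 bunches.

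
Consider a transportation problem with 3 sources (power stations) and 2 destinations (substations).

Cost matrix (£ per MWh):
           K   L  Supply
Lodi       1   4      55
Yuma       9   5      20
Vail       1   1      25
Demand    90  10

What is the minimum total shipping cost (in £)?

220

One minimum-cost allocation:
  Lodi->K: 55 MWh
  Yuma->K: 10 MWh
  Yuma->L: 10 MWh
  Vail->K: 25 MWh
Total cost = £220.
(Supply check: Lodi ships 55; Yuma ships 20; Vail ships 25.)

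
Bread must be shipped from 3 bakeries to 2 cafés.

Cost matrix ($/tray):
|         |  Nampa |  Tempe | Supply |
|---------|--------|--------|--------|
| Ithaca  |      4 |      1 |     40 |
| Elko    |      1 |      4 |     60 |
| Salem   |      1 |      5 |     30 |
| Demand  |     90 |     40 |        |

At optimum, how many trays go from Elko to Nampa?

60

Optimal shipments:
  Ithaca->Tempe: 40 × $1 = $40
  Elko->Nampa: 60 × $1 = $60
  Salem->Nampa: 30 × $1 = $30
Total cost = $130.
So Elko→Nampa carries 60 trays.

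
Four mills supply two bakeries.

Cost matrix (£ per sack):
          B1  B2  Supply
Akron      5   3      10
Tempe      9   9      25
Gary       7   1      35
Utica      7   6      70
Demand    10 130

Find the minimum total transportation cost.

710

A cheapest plan:
  Akron→B2: 10 sacks
  Tempe→B1: 10 sacks
  Tempe→B2: 15 sacks
  Gary→B2: 35 sacks
  Utica→B2: 70 sacks
Total cost = £710.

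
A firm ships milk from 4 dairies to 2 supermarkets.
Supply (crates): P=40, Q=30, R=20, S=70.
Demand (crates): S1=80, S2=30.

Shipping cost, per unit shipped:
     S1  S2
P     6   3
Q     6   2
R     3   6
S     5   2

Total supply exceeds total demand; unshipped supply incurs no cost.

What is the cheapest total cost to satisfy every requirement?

One minimum-cost allocation:
  Q->S2: 30 × 2 = 60
  R->S1: 20 × 3 = 60
  S->S1: 60 × 5 = 300
Total = 60 + 60 + 300 = 420.
(Supply check: P ships 0; Q ships 30; R ships 20; S ships 60.)

420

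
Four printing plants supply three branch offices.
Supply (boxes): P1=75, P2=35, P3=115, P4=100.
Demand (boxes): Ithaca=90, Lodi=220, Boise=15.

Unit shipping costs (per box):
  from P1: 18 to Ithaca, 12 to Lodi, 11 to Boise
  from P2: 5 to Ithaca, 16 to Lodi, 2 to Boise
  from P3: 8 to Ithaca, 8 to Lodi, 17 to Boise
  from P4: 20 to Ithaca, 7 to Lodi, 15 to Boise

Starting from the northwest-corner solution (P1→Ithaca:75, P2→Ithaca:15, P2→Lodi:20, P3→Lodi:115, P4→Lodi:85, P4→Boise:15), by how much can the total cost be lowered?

Current plan cost = 75·18 + 15·5 + 20·16 + 115·8 + 85·7 + 15·15 = 3485.
Optimal plan:
  P1→Lodi: 75 boxes
  P2→Ithaca: 20 boxes
  P2→Boise: 15 boxes
  P3→Ithaca: 70 boxes
  P3→Lodi: 45 boxes
  P4→Lodi: 100 boxes
Optimal cost = 2650.
Saving = 3485 − 2650 = 835.

835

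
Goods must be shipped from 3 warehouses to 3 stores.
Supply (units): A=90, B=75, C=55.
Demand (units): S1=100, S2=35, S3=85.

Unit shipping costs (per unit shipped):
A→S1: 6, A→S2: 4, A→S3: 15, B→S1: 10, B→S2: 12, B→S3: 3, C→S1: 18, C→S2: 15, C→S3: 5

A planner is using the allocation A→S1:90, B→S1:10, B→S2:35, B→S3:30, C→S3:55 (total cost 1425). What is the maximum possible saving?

Current plan cost = 90·6 + 10·10 + 35·12 + 30·3 + 55·5 = 1425.
Optimal plan:
  A–S1: 55 × 6 = 330
  A–S2: 35 × 4 = 140
  B–S1: 45 × 10 = 450
  B–S3: 30 × 3 = 90
  C–S3: 55 × 5 = 275
Optimal cost = 1285.
Saving = 1425 − 1285 = 140.

140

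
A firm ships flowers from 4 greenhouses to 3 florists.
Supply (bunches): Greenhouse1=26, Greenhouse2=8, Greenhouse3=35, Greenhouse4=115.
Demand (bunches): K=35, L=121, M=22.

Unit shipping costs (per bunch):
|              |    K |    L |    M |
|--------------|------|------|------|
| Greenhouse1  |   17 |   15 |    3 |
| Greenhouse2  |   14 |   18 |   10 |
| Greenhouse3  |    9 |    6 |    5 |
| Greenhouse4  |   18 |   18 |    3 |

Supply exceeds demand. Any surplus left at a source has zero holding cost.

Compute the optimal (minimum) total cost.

Optimal allocation:
  Greenhouse1–L: 26 × 15 = 390
  Greenhouse2–K: 8 × 14 = 112
  Greenhouse3–L: 35 × 6 = 210
  Greenhouse4–K: 27 × 18 = 486
  Greenhouse4–L: 60 × 18 = 1080
  Greenhouse4–M: 22 × 3 = 66
Total = 390 + 112 + 210 + 486 + 1080 + 66 = 2344.

2344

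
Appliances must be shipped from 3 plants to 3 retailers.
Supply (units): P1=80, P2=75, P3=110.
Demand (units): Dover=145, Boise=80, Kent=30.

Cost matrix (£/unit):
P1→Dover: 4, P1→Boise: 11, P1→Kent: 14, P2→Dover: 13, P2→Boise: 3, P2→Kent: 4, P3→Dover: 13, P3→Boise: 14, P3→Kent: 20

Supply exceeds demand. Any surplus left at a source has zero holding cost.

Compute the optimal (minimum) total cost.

1910

Optimal allocation:
  P1–Dover: 80 units
  P2–Boise: 45 units
  P2–Kent: 30 units
  P3–Dover: 65 units
  P3–Boise: 35 units
Total cost = £1910.
(Supply check: P1 ships 80; P2 ships 75; P3 ships 100.)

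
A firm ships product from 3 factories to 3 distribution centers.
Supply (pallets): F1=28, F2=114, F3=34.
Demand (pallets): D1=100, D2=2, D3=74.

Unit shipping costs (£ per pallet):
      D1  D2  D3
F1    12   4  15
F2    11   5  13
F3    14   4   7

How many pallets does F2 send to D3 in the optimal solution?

40

Solving gives:
  F1→D1: 26 pallets
  F1→D2: 2 pallets
  F2→D1: 74 pallets
  F2→D3: 40 pallets
  F3→D3: 34 pallets
Total cost = £1892.
So F2→D3 carries 40 pallets.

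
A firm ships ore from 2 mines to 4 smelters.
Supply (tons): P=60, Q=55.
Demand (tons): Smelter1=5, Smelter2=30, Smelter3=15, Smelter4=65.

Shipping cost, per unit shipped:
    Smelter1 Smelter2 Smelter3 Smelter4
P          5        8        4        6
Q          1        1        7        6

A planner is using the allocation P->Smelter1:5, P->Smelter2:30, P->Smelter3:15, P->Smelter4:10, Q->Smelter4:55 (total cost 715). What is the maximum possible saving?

Current plan cost = 5·5 + 30·8 + 15·4 + 10·6 + 55·6 = 715.
Optimal plan:
  P->Smelter3: 15 × 4 = 60
  P->Smelter4: 45 × 6 = 270
  Q->Smelter1: 5 × 1 = 5
  Q->Smelter2: 30 × 1 = 30
  Q->Smelter4: 20 × 6 = 120
Optimal cost = 485.
Saving = 715 − 485 = 230.

230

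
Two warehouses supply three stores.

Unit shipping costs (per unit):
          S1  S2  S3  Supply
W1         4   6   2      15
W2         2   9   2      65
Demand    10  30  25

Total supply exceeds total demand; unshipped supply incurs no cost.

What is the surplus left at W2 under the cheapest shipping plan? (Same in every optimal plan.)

Minimum-cost shipments:
  W1->S2: 15 × 6 = 90
  W2->S1: 10 × 2 = 20
  W2->S2: 15 × 9 = 135
  W2->S3: 25 × 2 = 50
Total cost = 295.
W2 ships 50 of its 65, leaving 15.

15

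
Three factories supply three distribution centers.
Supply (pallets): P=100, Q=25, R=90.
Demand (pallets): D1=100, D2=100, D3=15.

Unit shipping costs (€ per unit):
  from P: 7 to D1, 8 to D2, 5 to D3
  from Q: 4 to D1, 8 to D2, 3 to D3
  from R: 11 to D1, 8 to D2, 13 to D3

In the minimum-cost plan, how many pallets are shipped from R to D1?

0

Optimal shipments:
  P to D1: 75 × €7 = €525
  P to D2: 10 × €8 = €80
  P to D3: 15 × €5 = €75
  Q to D1: 25 × €4 = €100
  R to D2: 90 × €8 = €720
Total cost = €1500.
The route R→D1 is not used.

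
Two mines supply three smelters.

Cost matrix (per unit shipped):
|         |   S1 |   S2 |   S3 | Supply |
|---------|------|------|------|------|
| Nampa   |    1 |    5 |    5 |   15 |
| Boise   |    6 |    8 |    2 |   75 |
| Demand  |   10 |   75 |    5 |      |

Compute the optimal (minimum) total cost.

605

An optimal shipping plan:
  Nampa–S1: 10 tons
  Nampa–S2: 5 tons
  Boise–S2: 70 tons
  Boise–S3: 5 tons
Total cost = 605.
(Supply check: Nampa ships 15; Boise ships 75.)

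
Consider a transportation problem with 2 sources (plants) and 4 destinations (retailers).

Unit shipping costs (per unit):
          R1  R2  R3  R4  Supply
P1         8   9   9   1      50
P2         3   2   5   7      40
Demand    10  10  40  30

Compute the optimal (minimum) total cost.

Optimal allocation:
  P1–R3: 20 × 9 = 180
  P1–R4: 30 × 1 = 30
  P2–R1: 10 × 3 = 30
  P2–R2: 10 × 2 = 20
  P2–R3: 20 × 5 = 100
Total = 180 + 30 + 30 + 20 + 100 = 360.
(Supply check: P1 ships 50; P2 ships 40.)

360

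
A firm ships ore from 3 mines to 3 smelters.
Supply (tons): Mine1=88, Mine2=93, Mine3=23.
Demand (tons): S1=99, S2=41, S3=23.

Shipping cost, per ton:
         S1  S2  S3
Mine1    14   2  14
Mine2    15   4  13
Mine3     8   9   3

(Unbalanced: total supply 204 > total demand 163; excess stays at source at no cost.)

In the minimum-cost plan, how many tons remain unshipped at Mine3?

An optimal plan:
  Mine1 to S1: 47 × 14 = 658
  Mine1 to S2: 41 × 2 = 82
  Mine2 to S1: 52 × 15 = 780
  Mine3 to S3: 23 × 3 = 69
Total cost = 1589.
Mine3 ships 23 of its 23, leaving 0.

0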